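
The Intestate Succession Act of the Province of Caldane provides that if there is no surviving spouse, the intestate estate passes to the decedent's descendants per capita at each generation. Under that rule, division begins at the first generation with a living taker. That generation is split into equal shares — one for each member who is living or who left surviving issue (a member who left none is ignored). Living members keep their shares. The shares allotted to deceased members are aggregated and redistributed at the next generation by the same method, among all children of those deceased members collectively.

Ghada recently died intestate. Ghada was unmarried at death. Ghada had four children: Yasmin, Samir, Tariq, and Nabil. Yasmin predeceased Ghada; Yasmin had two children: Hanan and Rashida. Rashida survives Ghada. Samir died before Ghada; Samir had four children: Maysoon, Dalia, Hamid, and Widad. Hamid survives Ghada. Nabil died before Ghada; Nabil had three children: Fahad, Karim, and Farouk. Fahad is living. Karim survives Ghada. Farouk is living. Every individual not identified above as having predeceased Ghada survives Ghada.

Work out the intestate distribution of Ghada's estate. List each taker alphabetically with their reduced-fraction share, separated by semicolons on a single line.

Dalia 1/12; Fahad 1/12; Farouk 1/12; Hamid 1/12; Hanan 1/12; Karim 1/12; Maysoon 1/12; Rashida 1/12; Tariq 1/4; Widad 1/12

There is no surviving spouse, so the entire estate passes to Ghada's descendants per capita at each generation.
At generation 1 (Yasmin, Samir, Tariq, Nabil) there are 4 shares of (1)/4 = 1/4 each.
Living: Tariq — each takes 1/4.
Deceased: Yasmin, Samir, and Nabil. Their combined 3/4 is pooled and carried to generation 2.
At generation 2 (Hanan, Rashida, Maysoon, Dalia, Hamid, Widad, Fahad, Karim, Farouk) there are 9 shares of (3/4)/9 = 1/12 each.
Living: Hanan, Rashida, Maysoon, Dalia, Hamid, Widad, Fahad, Karim, and Farouk — each takes 1/12.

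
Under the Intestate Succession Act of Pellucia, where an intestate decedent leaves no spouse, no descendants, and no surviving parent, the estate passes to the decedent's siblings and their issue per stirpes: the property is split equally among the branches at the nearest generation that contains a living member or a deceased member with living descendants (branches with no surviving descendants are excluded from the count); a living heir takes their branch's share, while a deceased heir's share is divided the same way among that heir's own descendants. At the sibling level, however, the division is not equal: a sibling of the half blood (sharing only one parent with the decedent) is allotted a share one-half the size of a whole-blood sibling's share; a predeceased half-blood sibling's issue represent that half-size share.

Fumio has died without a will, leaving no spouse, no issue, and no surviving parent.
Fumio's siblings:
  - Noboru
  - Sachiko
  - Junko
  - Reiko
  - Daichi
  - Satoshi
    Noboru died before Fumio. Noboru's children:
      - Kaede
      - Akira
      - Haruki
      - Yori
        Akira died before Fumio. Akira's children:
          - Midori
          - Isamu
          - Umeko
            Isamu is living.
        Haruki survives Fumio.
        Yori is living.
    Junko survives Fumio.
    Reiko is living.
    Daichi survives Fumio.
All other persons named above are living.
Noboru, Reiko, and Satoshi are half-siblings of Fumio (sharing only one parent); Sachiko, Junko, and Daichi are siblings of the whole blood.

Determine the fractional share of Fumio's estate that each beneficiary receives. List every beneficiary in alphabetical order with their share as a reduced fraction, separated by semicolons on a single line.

No spouse, descendants, or parent survives, so the estate passes to Fumio's siblings per stirpes.
Half-blood siblings count for one-half the weight of whole-blood siblings at the initial division.
Dividing 1 in proportion to weights (total weight 9/2): Noboru (weight 1/2) → 1/9; Sachiko (weight 1) → 2/9; Junko (weight 1) → 2/9; Reiko (weight 1/2) → 1/9; Daichi (weight 1) → 2/9; Satoshi (weight 1/2) → 1/9.
Noboru predeceased; the 1/9 allotted to Noboru's branch passes to Noboru's issue by representation.
The 1/9 is divided into 4 equal shares of 1/36 among Kaede, Akira, Haruki, Yori.
Kaede is living and takes 1/36.
Akira predeceased; the 1/36 allotted to Akira's branch passes to Akira's issue by representation.
The 1/36 is divided into 3 equal shares of 1/108 among Midori, Isamu, Umeko.
Midori is living and takes 1/108.
Isamu is living and takes 1/108.
Umeko is living and takes 1/108.
Haruki is living and takes 1/36.
Yori is living and takes 1/36.
Sachiko is living and takes 2/9.
Junko is living and takes 2/9.
Reiko is living and takes 1/9.
Daichi is living and takes 2/9.
Satoshi is living and takes 1/9.

Daichi 2/9; Haruki 1/36; Isamu 1/108; Junko 2/9; Kaede 1/36; Midori 1/108; Reiko 1/9; Sachiko 2/9; Satoshi 1/9; Umeko 1/108; Yori 1/36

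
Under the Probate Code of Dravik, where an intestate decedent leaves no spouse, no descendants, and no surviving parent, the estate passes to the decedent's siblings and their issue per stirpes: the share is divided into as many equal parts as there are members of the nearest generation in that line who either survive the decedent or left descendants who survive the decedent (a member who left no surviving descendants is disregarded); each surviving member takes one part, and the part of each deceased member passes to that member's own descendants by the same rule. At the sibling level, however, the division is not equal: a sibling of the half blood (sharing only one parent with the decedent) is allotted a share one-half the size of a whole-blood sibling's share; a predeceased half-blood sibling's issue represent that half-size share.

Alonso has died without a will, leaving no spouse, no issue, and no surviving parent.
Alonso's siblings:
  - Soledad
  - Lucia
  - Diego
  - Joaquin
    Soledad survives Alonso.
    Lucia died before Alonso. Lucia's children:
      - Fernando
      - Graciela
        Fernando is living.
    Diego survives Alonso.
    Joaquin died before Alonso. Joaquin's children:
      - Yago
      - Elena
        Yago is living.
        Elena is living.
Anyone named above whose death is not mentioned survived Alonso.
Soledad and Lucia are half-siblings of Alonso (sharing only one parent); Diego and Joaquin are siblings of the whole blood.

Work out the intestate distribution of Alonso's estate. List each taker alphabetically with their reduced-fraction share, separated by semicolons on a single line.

Diego 1/3; Elena 1/6; Fernando 1/12; Graciela 1/12; Soledad 1/6; Yago 1/6

No spouse, descendants, or parent survives, so the estate passes to Alonso's siblings per stirpes.
Half-blood siblings count for one-half the weight of whole-blood siblings at the initial division.
Dividing 1 in proportion to weights (total weight 3): Soledad (weight 1/2) → 1/6; Lucia (weight 1/2) → 1/6; Diego (weight 1) → 1/3; Joaquin (weight 1) → 1/3.
Soledad is living and takes 1/6.
Lucia predeceased; the 1/6 allotted to Lucia's branch passes to Lucia's issue by representation.
The 1/6 is divided into 2 equal shares of 1/12 among Fernando, Graciela.
Fernando is living and takes 1/12.
Graciela is living and takes 1/12.
Diego is living and takes 1/3.
Joaquin predeceased; the 1/3 allotted to Joaquin's branch passes to Joaquin's issue by representation.
The 1/3 is divided into 2 equal shares of 1/6 among Yago, Elena.
Yago is living and takes 1/6.
Elena is living and takes 1/6.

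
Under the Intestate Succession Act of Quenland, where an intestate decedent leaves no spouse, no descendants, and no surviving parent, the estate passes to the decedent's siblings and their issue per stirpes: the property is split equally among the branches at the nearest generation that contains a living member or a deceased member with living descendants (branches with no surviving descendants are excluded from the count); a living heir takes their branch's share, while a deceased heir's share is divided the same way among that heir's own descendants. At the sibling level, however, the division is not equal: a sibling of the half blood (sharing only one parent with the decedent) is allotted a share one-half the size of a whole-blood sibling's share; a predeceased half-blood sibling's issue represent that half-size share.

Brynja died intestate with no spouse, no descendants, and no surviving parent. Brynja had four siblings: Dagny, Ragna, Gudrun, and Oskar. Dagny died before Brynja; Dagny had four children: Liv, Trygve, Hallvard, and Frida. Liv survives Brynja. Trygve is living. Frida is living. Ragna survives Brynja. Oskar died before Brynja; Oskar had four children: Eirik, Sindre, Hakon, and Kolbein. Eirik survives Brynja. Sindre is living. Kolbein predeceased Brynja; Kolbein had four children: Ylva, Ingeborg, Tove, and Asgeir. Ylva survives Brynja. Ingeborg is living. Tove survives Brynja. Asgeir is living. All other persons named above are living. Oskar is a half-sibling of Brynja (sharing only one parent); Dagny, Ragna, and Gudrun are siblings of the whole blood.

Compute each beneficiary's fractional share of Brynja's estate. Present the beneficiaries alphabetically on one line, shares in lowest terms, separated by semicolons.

Asgeir 1/112; Eirik 1/28; Frida 1/14; Gudrun 2/7; Hakon 1/28; Hallvard 1/14; Ingeborg 1/112; Liv 1/14; Ragna 2/7; Sindre 1/28; Tove 1/112; Trygve 1/14; Ylva 1/112

No spouse, descendants, or parent survives, so the estate passes to Brynja's siblings per stirpes.
Half-blood siblings count for one-half the weight of whole-blood siblings at the initial division.
Dividing 1 in proportion to weights (total weight 7/2): Dagny (weight 1) → 2/7; Ragna (weight 1) → 2/7; Gudrun (weight 1) → 2/7; Oskar (weight 1/2) → 1/7.
Dagny predeceased; the 2/7 allotted to Dagny's branch passes to Dagny's issue by representation.
The 2/7 is divided into 4 equal shares of 1/14 among Liv, Trygve, Hallvard, Frida.
Liv is living and takes 1/14.
Trygve is living and takes 1/14.
Hallvard is living and takes 1/14.
Frida is living and takes 1/14.
Ragna is living and takes 2/7.
Gudrun is living and takes 2/7.
Oskar predeceased; the 1/7 allotted to Oskar's branch passes to Oskar's issue by representation.
The 1/7 is divided into 4 equal shares of 1/28 among Eirik, Sindre, Hakon, Kolbein.
Eirik is living and takes 1/28.
Sindre is living and takes 1/28.
Hakon is living and takes 1/28.
Kolbein predeceased; the 1/28 allotted to Kolbein's branch passes to Kolbein's issue by representation.
The 1/28 is divided into 4 equal shares of 1/112 among Ylva, Ingeborg, Tove, Asgeir.
Ylva is living and takes 1/112.
Ingeborg is living and takes 1/112.
Tove is living and takes 1/112.
Asgeir is living and takes 1/112.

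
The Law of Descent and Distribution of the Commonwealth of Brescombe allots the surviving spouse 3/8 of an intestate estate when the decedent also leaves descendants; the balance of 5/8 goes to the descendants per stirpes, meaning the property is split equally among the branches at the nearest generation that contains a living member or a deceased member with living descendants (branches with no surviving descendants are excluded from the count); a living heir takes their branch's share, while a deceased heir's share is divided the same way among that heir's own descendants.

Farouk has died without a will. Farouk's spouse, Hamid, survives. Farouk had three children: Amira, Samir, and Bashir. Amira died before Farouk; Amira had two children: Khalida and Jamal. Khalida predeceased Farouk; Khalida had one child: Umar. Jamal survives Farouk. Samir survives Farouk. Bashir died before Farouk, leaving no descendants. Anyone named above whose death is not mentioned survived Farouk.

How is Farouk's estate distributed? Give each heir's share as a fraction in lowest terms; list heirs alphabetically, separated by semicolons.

Hamid, as surviving spouse, takes 3/8.
The remaining 5/8 passes to Farouk's descendants per stirpes.
Bashir left no surviving issue, so that branch lapses and is disregarded.
The 5/8 is divided into 2 equal shares of 5/16 among Amira, Samir.
Amira predeceased; the 5/16 allotted to Amira's branch passes to Amira's issue by representation.
The 5/16 is divided into 2 equal shares of 5/32 among Khalida, Jamal.
Khalida predeceased; the 5/32 allotted to Khalida's branch passes to Khalida's issue by representation.
Umar is the sole taker at this level and receives the full 5/32.
Jamal is living and takes 5/32.
Samir is living and takes 5/16.

Hamid 3/8; Jamal 5/32; Samir 5/16; Umar 5/32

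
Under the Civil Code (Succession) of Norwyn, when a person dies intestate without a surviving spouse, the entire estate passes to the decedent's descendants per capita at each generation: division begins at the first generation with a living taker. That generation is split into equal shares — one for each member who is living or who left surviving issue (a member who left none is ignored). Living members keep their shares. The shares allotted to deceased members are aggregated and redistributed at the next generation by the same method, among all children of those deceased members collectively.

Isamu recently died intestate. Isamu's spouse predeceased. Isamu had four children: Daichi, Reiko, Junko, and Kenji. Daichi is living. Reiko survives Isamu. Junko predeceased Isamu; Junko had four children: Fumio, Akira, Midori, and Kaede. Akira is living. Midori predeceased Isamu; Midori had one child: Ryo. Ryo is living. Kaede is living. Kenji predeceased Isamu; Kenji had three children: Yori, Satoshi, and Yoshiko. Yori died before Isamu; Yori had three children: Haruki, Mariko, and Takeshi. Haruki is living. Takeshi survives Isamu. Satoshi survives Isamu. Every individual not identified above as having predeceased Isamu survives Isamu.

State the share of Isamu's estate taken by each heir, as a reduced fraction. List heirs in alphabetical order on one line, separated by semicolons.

There is no surviving spouse, so the entire estate passes to Isamu's descendants per capita at each generation.
At generation 1 (Daichi, Reiko, Junko, Kenji) there are 4 shares of (1)/4 = 1/4 each.
Living: Daichi and Reiko — each takes 1/4.
Deceased: Junko and Kenji. Their combined 1/2 is pooled and carried to generation 2.
At generation 2 (Fumio, Akira, Midori, Kaede, Yori, Satoshi, Yoshiko) there are 7 shares of (1/2)/7 = 1/14 each.
Living: Fumio, Akira, Kaede, Satoshi, and Yoshiko — each takes 1/14.
Deceased: Midori and Yori. Their combined 1/7 is pooled and carried to generation 3.
At generation 3 (Ryo, Haruki, Mariko, Takeshi) there are 4 shares of (1/7)/4 = 1/28 each.
Living: Ryo, Haruki, Mariko, and Takeshi — each takes 1/28.

Akira 1/14; Daichi 1/4; Fumio 1/14; Haruki 1/28; Kaede 1/14; Mariko 1/28; Reiko 1/4; Ryo 1/28; Satoshi 1/14; Takeshi 1/28; Yoshiko 1/14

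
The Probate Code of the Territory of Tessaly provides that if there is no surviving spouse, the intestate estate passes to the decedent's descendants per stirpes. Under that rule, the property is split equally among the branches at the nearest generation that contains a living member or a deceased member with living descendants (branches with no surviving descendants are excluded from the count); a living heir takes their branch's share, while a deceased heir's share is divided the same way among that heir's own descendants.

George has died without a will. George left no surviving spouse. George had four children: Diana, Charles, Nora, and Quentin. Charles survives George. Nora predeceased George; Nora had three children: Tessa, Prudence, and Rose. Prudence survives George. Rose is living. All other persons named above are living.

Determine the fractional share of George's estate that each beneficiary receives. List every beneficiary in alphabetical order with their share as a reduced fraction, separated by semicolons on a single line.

There is no surviving spouse, so the entire estate passes to George's descendants per stirpes.
The estate is divided into 4 equal shares of 1/4 among Diana, Charles, Nora, Quentin.
Diana is living and takes 1/4.
Charles is living and takes 1/4.
Nora predeceased; the 1/4 allotted to Nora's branch passes to Nora's issue by representation.
The 1/4 is divided into 3 equal shares of 1/12 among Tessa, Prudence, Rose.
Tessa is living and takes 1/12.
Prudence is living and takes 1/12.
Rose is living and takes 1/12.
Quentin is living and takes 1/4.

Charles 1/4; Diana 1/4; Prudence 1/12; Quentin 1/4; Rose 1/12; Tessa 1/12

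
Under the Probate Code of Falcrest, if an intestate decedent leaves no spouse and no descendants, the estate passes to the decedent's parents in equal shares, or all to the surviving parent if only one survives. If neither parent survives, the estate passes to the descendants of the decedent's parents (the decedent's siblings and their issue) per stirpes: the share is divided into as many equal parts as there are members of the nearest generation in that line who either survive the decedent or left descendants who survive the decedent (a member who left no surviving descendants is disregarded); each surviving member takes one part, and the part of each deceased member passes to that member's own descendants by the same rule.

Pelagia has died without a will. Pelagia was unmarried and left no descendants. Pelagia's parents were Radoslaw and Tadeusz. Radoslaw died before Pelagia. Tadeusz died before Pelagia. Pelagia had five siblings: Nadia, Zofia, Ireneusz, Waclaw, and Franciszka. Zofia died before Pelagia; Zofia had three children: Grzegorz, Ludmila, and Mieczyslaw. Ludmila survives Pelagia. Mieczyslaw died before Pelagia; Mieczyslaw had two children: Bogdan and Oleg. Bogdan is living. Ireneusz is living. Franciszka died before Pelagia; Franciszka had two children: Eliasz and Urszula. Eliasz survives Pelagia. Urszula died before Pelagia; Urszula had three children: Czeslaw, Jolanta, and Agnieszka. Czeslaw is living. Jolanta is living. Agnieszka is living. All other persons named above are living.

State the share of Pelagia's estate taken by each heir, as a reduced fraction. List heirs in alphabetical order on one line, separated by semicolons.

Neither parent survives and there are no descendants, so the estate passes to Pelagia's siblings and their issue per stirpes.
The estate is divided into 5 equal shares of 1/5 among Nadia, Zofia, Ireneusz, Waclaw, Franciszka.
Nadia is living and takes 1/5.
Zofia predeceased; the 1/5 allotted to Zofia's branch passes to Zofia's issue by representation.
The 1/5 is divided into 3 equal shares of 1/15 among Grzegorz, Ludmila, Mieczyslaw.
Grzegorz is living and takes 1/15.
Ludmila is living and takes 1/15.
Mieczyslaw predeceased; the 1/15 allotted to Mieczyslaw's branch passes to Mieczyslaw's issue by representation.
The 1/15 is divided into 2 equal shares of 1/30 among Bogdan, Oleg.
Bogdan is living and takes 1/30.
Oleg is living and takes 1/30.
Ireneusz is living and takes 1/5.
Waclaw is living and takes 1/5.
Franciszka predeceased; the 1/5 allotted to Franciszka's branch passes to Franciszka's issue by representation.
The 1/5 is divided into 2 equal shares of 1/10 among Eliasz, Urszula.
Eliasz is living and takes 1/10.
Urszula predeceased; the 1/10 allotted to Urszula's branch passes to Urszula's issue by representation.
The 1/10 is divided into 3 equal shares of 1/30 among Czeslaw, Jolanta, Agnieszka.
Czeslaw is living and takes 1/30.
Jolanta is living and takes 1/30.
Agnieszka is living and takes 1/30.

Agnieszka 1/30; Bogdan 1/30; Czeslaw 1/30; Eliasz 1/10; Grzegorz 1/15; Ireneusz 1/5; Jolanta 1/30; Ludmila 1/15; Nadia 1/5; Oleg 1/30; Waclaw 1/5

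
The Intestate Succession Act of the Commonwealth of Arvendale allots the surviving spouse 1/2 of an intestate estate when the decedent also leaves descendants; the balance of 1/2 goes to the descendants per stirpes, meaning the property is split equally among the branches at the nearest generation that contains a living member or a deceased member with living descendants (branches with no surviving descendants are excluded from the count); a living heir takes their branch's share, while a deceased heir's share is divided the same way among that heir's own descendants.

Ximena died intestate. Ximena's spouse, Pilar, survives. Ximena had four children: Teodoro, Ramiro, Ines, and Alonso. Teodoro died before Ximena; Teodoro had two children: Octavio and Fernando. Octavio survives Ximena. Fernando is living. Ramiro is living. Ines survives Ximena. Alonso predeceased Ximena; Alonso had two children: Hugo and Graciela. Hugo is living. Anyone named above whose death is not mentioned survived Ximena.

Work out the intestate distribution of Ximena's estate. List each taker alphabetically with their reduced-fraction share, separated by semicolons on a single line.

Pilar, as surviving spouse, takes 1/2.
The remaining 1/2 passes to Ximena's descendants per stirpes.
The 1/2 is divided into 4 equal shares of 1/8 among Teodoro, Ramiro, Ines, Alonso.
Teodoro predeceased; the 1/8 allotted to Teodoro's branch passes to Teodoro's issue by representation.
The 1/8 is divided into 2 equal shares of 1/16 among Octavio, Fernando.
Octavio is living and takes 1/16.
Fernando is living and takes 1/16.
Ramiro is living and takes 1/8.
Ines is living and takes 1/8.
Alonso predeceased; the 1/8 allotted to Alonso's branch passes to Alonso's issue by representation.
The 1/8 is divided into 2 equal shares of 1/16 among Hugo, Graciela.
Hugo is living and takes 1/16.
Graciela is living and takes 1/16.

Fernando 1/16; Graciela 1/16; Hugo 1/16; Ines 1/8; Octavio 1/16; Pilar 1/2; Ramiro 1/8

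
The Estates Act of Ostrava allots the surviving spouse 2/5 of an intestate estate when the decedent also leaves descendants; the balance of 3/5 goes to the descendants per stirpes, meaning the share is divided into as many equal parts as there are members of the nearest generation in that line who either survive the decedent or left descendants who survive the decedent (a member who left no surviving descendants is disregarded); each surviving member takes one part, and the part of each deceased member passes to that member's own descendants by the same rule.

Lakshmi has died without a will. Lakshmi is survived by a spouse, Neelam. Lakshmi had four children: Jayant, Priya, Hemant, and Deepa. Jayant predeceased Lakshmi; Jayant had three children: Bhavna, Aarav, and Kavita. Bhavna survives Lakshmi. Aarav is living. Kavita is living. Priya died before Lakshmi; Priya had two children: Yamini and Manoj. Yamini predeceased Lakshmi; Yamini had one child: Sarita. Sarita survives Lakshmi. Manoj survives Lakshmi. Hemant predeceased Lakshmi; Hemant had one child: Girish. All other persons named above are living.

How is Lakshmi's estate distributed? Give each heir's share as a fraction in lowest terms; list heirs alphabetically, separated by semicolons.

Aarav 1/20; Bhavna 1/20; Deepa 3/20; Girish 3/20; Kavita 1/20; Manoj 3/40; Neelam 2/5; Sarita 3/40

Neelam, as surviving spouse, takes 2/5.
The remaining 3/5 passes to Lakshmi's descendants per stirpes.
The 3/5 is divided into 4 equal shares of 3/20 among Jayant, Priya, Hemant, Deepa.
Jayant predeceased; the 3/20 allotted to Jayant's branch passes to Jayant's issue by representation.
The 3/20 is divided into 3 equal shares of 1/20 among Bhavna, Aarav, Kavita.
Bhavna is living and takes 1/20.
Aarav is living and takes 1/20.
Kavita is living and takes 1/20.
Priya predeceased; the 3/20 allotted to Priya's branch passes to Priya's issue by representation.
The 3/20 is divided into 2 equal shares of 3/40 among Yamini, Manoj.
Yamini predeceased; the 3/40 allotted to Yamini's branch passes to Yamini's issue by representation.
Sarita is the sole taker at this level and receives the full 3/40.
Manoj is living and takes 3/40.
Hemant predeceased; the 3/20 allotted to Hemant's branch passes to Hemant's issue by representation.
Girish is the sole taker at this level and receives the full 3/20.
Deepa is living and takes 3/20.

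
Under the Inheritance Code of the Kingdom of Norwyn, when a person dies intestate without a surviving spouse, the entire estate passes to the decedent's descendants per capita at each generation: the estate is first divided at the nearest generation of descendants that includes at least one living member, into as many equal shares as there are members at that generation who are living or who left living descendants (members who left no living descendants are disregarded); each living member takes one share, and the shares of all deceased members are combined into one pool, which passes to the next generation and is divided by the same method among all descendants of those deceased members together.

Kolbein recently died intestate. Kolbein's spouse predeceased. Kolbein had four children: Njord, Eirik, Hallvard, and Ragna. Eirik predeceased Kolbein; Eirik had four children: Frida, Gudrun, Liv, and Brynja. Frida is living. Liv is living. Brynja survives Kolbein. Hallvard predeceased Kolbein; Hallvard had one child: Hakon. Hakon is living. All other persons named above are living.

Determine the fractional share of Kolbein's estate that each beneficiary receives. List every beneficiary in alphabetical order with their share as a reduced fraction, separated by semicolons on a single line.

There is no surviving spouse, so the entire estate passes to Kolbein's descendants per capita at each generation.
At generation 1 (Njord, Eirik, Hallvard, Ragna) there are 4 shares of (1)/4 = 1/4 each.
Living: Njord and Ragna — each takes 1/4.
Deceased: Eirik and Hallvard. Their combined 1/2 is pooled and carried to generation 2.
At generation 2 (Frida, Gudrun, Liv, Brynja, Hakon) there are 5 shares of (1/2)/5 = 1/10 each.
Living: Frida, Gudrun, Liv, Brynja, and Hakon — each takes 1/10.

Brynja 1/10; Frida 1/10; Gudrun 1/10; Hakon 1/10; Liv 1/10; Njord 1/4; Ragna 1/4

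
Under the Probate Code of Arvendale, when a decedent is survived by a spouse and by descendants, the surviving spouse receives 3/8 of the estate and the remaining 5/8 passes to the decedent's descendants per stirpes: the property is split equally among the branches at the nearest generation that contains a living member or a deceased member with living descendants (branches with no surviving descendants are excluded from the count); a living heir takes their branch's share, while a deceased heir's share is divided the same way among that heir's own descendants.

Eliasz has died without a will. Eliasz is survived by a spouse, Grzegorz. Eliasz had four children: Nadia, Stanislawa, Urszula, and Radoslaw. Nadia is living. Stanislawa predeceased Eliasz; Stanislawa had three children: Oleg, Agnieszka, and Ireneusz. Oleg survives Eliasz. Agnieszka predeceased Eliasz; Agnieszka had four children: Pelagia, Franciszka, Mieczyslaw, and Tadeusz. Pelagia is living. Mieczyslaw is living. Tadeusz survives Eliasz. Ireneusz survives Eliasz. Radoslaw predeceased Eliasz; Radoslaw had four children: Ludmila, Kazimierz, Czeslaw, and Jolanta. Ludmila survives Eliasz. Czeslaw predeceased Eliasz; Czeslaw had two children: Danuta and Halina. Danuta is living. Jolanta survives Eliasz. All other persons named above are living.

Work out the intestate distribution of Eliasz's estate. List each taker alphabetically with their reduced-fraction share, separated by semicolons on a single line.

Danuta 5/256; Franciszka 5/384; Grzegorz 3/8; Halina 5/256; Ireneusz 5/96; Jolanta 5/128; Kazimierz 5/128; Ludmila 5/128; Mieczyslaw 5/384; Nadia 5/32; Oleg 5/96; Pelagia 5/384; Tadeusz 5/384; Urszula 5/32

Grzegorz, as surviving spouse, takes 3/8.
The remaining 5/8 passes to Eliasz's descendants per stirpes.
The 5/8 is divided into 4 equal shares of 5/32 among Nadia, Stanislawa, Urszula, Radoslaw.
Nadia is living and takes 5/32.
Stanislawa predeceased; the 5/32 allotted to Stanislawa's branch passes to Stanislawa's issue by representation.
The 5/32 is divided into 3 equal shares of 5/96 among Oleg, Agnieszka, Ireneusz.
Oleg is living and takes 5/96.
Agnieszka predeceased; the 5/96 allotted to Agnieszka's branch passes to Agnieszka's issue by representation.
The 5/96 is divided into 4 equal shares of 5/384 among Pelagia, Franciszka, Mieczyslaw, Tadeusz.
Pelagia is living and takes 5/384.
Franciszka is living and takes 5/384.
Mieczyslaw is living and takes 5/384.
Tadeusz is living and takes 5/384.
Ireneusz is living and takes 5/96.
Urszula is living and takes 5/32.
Radoslaw predeceased; the 5/32 allotted to Radoslaw's branch passes to Radoslaw's issue by representation.
The 5/32 is divided into 4 equal shares of 5/128 among Ludmila, Kazimierz, Czeslaw, Jolanta.
Ludmila is living and takes 5/128.
Kazimierz is living and takes 5/128.
Czeslaw predeceased; the 5/128 allotted to Czeslaw's branch passes to Czeslaw's issue by representation.
The 5/128 is divided into 2 equal shares of 5/256 among Danuta, Halina.
Danuta is living and takes 5/256.
Halina is living and takes 5/256.
Jolanta is living and takes 5/128.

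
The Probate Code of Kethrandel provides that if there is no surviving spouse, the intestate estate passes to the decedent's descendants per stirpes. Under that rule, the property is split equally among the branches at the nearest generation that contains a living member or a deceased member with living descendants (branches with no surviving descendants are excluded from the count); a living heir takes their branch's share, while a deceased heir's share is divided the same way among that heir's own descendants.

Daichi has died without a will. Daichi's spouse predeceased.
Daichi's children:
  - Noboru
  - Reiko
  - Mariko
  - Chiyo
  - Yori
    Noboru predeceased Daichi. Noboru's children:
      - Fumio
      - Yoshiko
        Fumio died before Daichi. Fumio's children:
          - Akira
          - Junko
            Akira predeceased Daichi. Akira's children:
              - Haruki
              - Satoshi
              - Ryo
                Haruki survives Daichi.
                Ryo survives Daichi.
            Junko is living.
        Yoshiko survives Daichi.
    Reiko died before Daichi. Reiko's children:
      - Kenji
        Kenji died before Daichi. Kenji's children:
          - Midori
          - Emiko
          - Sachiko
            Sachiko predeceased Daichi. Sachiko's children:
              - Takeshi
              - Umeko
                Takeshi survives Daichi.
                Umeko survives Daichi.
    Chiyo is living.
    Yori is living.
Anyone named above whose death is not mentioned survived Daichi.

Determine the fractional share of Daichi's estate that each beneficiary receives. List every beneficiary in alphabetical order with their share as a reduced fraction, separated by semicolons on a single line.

There is no surviving spouse, so the entire estate passes to Daichi's descendants per stirpes.
The estate is divided into 5 equal shares of 1/5 among Noboru, Reiko, Mariko, Chiyo, Yori.
Noboru predeceased; the 1/5 allotted to Noboru's branch passes to Noboru's issue by representation.
The 1/5 is divided into 2 equal shares of 1/10 among Fumio, Yoshiko.
Fumio predeceased; the 1/10 allotted to Fumio's branch passes to Fumio's issue by representation.
The 1/10 is divided into 2 equal shares of 1/20 among Akira, Junko.
Akira predeceased; the 1/20 allotted to Akira's branch passes to Akira's issue by representation.
The 1/20 is divided into 3 equal shares of 1/60 among Haruki, Satoshi, Ryo.
Haruki is living and takes 1/60.
Satoshi is living and takes 1/60.
Ryo is living and takes 1/60.
Junko is living and takes 1/20.
Yoshiko is living and takes 1/10.
Reiko predeceased; the 1/5 allotted to Reiko's branch passes to Reiko's issue by representation.
Kenji's line is the sole branch at this level, so the full 1/5 passes to Kenji's issue by representation.
The 1/5 is divided into 3 equal shares of 1/15 among Midori, Emiko, Sachiko.
Midori is living and takes 1/15.
Emiko is living and takes 1/15.
Sachiko predeceased; the 1/15 allotted to Sachiko's branch passes to Sachiko's issue by representation.
The 1/15 is divided into 2 equal shares of 1/30 among Takeshi, Umeko.
Takeshi is living and takes 1/30.
Umeko is living and takes 1/30.
Mariko is living and takes 1/5.
Chiyo is living and takes 1/5.
Yori is living and takes 1/5.

Chiyo 1/5; Emiko 1/15; Haruki 1/60; Junko 1/20; Mariko 1/5; Midori 1/15; Ryo 1/60; Satoshi 1/60; Takeshi 1/30; Umeko 1/30; Yori 1/5; Yoshiko 1/10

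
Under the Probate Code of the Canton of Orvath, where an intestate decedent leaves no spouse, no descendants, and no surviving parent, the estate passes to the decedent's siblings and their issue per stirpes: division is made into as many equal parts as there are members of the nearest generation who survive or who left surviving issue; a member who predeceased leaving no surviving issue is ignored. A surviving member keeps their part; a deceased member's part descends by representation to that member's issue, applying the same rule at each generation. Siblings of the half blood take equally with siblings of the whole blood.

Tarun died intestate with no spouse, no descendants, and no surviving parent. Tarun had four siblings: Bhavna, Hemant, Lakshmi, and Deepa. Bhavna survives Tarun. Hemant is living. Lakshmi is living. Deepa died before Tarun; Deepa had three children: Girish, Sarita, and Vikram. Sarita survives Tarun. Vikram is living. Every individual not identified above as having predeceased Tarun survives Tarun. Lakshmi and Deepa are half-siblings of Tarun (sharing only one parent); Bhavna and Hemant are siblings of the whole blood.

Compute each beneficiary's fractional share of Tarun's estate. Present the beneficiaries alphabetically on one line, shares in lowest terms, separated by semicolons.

Bhavna 1/4; Girish 1/12; Hemant 1/4; Lakshmi 1/4; Sarita 1/12; Vikram 1/12

No spouse, descendants, or parent survives, so the estate passes to Tarun's siblings per stirpes.
Half-blood and whole-blood siblings take equally under the stated rule.
The estate is divided into 4 equal shares of 1/4 among Bhavna, Hemant, Lakshmi, Deepa.
Bhavna is living and takes 1/4.
Hemant is living and takes 1/4.
Lakshmi is living and takes 1/4.
Deepa predeceased; the 1/4 allotted to Deepa's branch passes to Deepa's issue by representation.
The 1/4 is divided into 3 equal shares of 1/12 among Girish, Sarita, Vikram.
Girish is living and takes 1/12.
Sarita is living and takes 1/12.
Vikram is living and takes 1/12.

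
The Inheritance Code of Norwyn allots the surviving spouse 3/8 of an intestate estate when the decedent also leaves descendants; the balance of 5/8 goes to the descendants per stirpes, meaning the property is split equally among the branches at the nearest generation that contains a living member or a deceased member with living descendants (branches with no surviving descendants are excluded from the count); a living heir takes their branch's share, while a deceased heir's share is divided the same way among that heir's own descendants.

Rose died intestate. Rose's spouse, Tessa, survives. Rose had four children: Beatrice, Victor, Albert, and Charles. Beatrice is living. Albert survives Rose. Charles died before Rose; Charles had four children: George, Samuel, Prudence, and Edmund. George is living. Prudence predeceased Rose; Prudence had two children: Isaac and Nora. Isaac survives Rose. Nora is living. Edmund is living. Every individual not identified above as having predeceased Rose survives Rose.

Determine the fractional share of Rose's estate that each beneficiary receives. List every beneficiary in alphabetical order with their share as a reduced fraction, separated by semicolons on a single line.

Albert 5/32; Beatrice 5/32; Edmund 5/128; George 5/128; Isaac 5/256; Nora 5/256; Samuel 5/128; Tessa 3/8; Victor 5/32

Tessa, as surviving spouse, takes 3/8.
The remaining 5/8 passes to Rose's descendants per stirpes.
The 5/8 is divided into 4 equal shares of 5/32 among Beatrice, Victor, Albert, Charles.
Beatrice is living and takes 5/32.
Victor is living and takes 5/32.
Albert is living and takes 5/32.
Charles predeceased; the 5/32 allotted to Charles's branch passes to Charles's issue by representation.
The 5/32 is divided into 4 equal shares of 5/128 among George, Samuel, Prudence, Edmund.
George is living and takes 5/128.
Samuel is living and takes 5/128.
Prudence predeceased; the 5/128 allotted to Prudence's branch passes to Prudence's issue by representation.
The 5/128 is divided into 2 equal shares of 5/256 among Isaac, Nora.
Isaac is living and takes 5/256.
Nora is living and takes 5/256.
Edmund is living and takes 5/128.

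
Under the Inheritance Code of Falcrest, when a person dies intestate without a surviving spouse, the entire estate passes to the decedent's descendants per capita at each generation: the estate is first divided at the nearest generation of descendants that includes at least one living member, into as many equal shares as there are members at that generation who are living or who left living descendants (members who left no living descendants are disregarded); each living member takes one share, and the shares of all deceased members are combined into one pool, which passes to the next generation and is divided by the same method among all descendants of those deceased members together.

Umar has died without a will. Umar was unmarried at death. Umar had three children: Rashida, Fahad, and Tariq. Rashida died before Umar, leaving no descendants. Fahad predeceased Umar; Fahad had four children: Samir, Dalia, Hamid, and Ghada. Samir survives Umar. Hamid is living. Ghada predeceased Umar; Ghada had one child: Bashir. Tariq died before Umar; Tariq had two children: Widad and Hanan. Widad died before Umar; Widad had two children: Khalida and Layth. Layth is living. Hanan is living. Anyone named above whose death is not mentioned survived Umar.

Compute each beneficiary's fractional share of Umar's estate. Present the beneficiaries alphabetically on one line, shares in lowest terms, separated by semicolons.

Bashir 1/9; Dalia 1/6; Hamid 1/6; Hanan 1/6; Khalida 1/9; Layth 1/9; Samir 1/6

There is no surviving spouse, so the entire estate passes to Umar's descendants per capita at each generation.
No one at generation 1 (Fahad, Tariq) is living; moving to the next generation.
At generation 2 (Samir, Dalia, Hamid, Ghada, Widad, Hanan) there are 6 shares of (1)/6 = 1/6 each.
Living: Samir, Dalia, Hamid, and Hanan — each takes 1/6.
Deceased: Ghada and Widad. Their combined 1/3 is pooled and carried to generation 3.
At generation 3 (Bashir, Khalida, Layth) there are 3 shares of (1/3)/3 = 1/9 each.
Living: Bashir, Khalida, and Layth — each takes 1/9.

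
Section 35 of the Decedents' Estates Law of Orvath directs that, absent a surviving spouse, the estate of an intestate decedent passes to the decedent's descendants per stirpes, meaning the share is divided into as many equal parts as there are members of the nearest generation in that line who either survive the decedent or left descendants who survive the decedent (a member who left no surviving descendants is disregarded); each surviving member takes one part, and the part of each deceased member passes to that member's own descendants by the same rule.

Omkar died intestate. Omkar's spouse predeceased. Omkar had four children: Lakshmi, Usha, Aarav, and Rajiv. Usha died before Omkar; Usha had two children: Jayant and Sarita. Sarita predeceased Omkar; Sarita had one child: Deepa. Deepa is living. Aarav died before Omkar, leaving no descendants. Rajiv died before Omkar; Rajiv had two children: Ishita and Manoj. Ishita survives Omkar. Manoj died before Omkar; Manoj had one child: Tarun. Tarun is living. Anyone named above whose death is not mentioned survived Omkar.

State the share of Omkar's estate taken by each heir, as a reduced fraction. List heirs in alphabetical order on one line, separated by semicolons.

There is no surviving spouse, so the entire estate passes to Omkar's descendants per stirpes.
Aarav left no surviving issue, so that branch lapses and is disregarded.
The estate is divided into 3 equal shares of 1/3 among Lakshmi, Usha, Rajiv.
Lakshmi is living and takes 1/3.
Usha predeceased; the 1/3 allotted to Usha's branch passes to Usha's issue by representation.
The 1/3 is divided into 2 equal shares of 1/6 among Jayant, Sarita.
Jayant is living and takes 1/6.
Sarita predeceased; the 1/6 allotted to Sarita's branch passes to Sarita's issue by representation.
Deepa is the sole taker at this level and receives the full 1/6.
Rajiv predeceased; the 1/3 allotted to Rajiv's branch passes to Rajiv's issue by representation.
The 1/3 is divided into 2 equal shares of 1/6 among Ishita, Manoj.
Ishita is living and takes 1/6.
Manoj predeceased; the 1/6 allotted to Manoj's branch passes to Manoj's issue by representation.
Tarun is the sole taker at this level and receives the full 1/6.

Deepa 1/6; Ishita 1/6; Jayant 1/6; Lakshmi 1/3; Tarun 1/6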